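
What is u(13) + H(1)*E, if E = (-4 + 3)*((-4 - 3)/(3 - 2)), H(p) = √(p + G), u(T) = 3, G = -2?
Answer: 3 + 7*I ≈ 3.0 + 7.0*I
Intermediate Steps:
H(p) = √(-2 + p) (H(p) = √(p - 2) = √(-2 + p))
E = 7 (E = -(-7)/1 = -(-7) = -1*(-7) = 7)
u(13) + H(1)*E = 3 + √(-2 + 1)*7 = 3 + √(-1)*7 = 3 + I*7 = 3 + 7*I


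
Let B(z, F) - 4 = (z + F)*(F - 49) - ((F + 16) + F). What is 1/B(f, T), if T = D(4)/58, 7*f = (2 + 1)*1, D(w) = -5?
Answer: -23548/674249 ≈ -0.034925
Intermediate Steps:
f = 3/7 (f = ((2 + 1)*1)/7 = (3*1)/7 = (1/7)*3 = 3/7 ≈ 0.42857)
T = -5/58 ≈ -0.086207
B(z, F) = -12 - 2*F + (-49 + F)*(F + z) (B(z, F) = 4 + ((z + F)*(F - 49) - ((F + 16) + F)) = 4 + ((F + z)*(-49 + F) - ((16 + F) + F)) = 4 + ((-49 + F)*(F + z) - (16 + 2*F)) = 4 + ((-49 + F)*(F + z) + (-16 - 2*F)) = 4 + (-16 - 2*F + (-49 + F)*(F + z)) = -12 - 2*F + (-49 + F)*(F + z))
1/B(f, T) = 1/(-12 + (-5/58)**2 - 51*(-5/58) - 49*3/7 - 5/58*3/7) = 1/(-12 + 25/3364 + 255/58 - 21 - 15/406) = 1/(-674249/23548) = -23548/674249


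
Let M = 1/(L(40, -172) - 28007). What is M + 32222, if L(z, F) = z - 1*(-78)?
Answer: 898639357/27889 ≈ 32222.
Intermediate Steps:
L(z, F) = 78 + z (L(z, F) = z + 78 = 78 + z)
M = -1/27889 (M = 1/((78 + 40) - 28007) = 1/(118 - 28007) = 1/(-27889) = -1/27889 ≈ -3.5856e-5)
M + 32222 = -1/27889 + 32222 = 898639357/27889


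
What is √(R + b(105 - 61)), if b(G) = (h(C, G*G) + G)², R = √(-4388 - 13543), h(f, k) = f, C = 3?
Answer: √(2209 + I*√17931) ≈ 47.022 + 1.4239*I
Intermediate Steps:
R = I*√17931 (R = √(-17931) = I*√17931 ≈ 133.91*I)
b(G) = (3 + G)²
√(R + b(105 - 61)) = √(I*√17931 + (3 + (105 - 61))²) = √(I*√17931 + (3 + 44)²) = √(I*√17931 + 47²) = √(I*√17931 + 2209) = √(2209 + I*√17931)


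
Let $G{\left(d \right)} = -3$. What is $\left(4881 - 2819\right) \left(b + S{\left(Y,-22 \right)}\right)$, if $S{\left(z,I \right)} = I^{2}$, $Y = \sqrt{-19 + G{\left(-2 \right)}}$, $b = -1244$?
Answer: $-1567120$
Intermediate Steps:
$Y = i \sqrt{22}$ ($Y = \sqrt{-19 - 3} = \sqrt{-22} = i \sqrt{22} \approx 4.6904 i$)
$\left(4881 - 2819\right) \left(b + S{\left(Y,-22 \right)}\right) = \left(4881 - 2819\right) \left(-1244 + \left(-22\right)^{2}\right) = 2062 \left(-1244 + 484\right) = 2062 \left(-760\right) = -1567120$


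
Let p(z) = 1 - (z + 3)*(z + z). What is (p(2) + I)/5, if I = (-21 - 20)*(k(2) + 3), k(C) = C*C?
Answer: -306/5 ≈ -61.200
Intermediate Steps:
k(C) = C**2
I = -287 (I = (-21 - 20)*(2**2 + 3) = -41*(4 + 3) = -41*7 = -287)
p(z) = 1 - 2*z*(3 + z) (p(z) = 1 - (3 + z)*2*z = 1 - 2*z*(3 + z))
(p(2) + I)/5 = ((1 - 6*2 - 2*2**2) - 287)/5 = ((1 - 12 - 2*4) - 287)*(1/5) = ((1 - 12 - 8) - 287)*(1/5) = (-19 - 287)*(1/5) = -306*1/5 = -306/5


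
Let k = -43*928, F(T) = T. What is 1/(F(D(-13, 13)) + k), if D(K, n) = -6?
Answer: -1/39910 ≈ -2.5056e-5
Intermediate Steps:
k = -39904
1/(F(D(-13, 13)) + k) = 1/(-6 - 39904) = 1/(-39910) = -1/39910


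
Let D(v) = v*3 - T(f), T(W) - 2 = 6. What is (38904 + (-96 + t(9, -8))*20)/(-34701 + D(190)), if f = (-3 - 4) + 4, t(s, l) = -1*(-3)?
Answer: -5292/4877 ≈ -1.0851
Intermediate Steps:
t(s, l) = 3
f = -3 (f = -7 + 4 = -3)
T(W) = 8 (T(W) = 2 + 6 = 8)
D(v) = -8 + 3*v (D(v) = v*3 - 1*8 = 3*v - 8 = -8 + 3*v)
(38904 + (-96 + t(9, -8))*20)/(-34701 + D(190)) = (38904 + (-96 + 3)*20)/(-34701 + (-8 + 3*190)) = (38904 - 93*20)/(-34701 + (-8 + 570)) = (38904 - 1860)/(-34701 + 562) = 37044/(-34139) = 37044*(-1/34139) = -5292/4877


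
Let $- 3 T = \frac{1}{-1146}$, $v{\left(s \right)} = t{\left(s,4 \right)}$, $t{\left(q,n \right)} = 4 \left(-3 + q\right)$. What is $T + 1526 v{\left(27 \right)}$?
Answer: $\frac{503653249}{3438} \approx 1.465 \cdot 10^{5}$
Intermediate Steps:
$t{\left(q,n \right)} = -12 + 4 q$
$v{\left(s \right)} = -12 + 4 s$
$T = \frac{1}{3438}$ ($T = - \frac{1}{3 \left(-1146\right)} = \left(- \frac{1}{3}\right) \left(- \frac{1}{1146}\right) = \frac{1}{3438} \approx 0.00029087$)
$T + 1526 v{\left(27 \right)} = \frac{1}{3438} + 1526 \left(-12 + 4 \cdot 27\right) = \frac{1}{3438} + 1526 \left(-12 + 108\right) = \frac{1}{3438} + 1526 \cdot 96 = \frac{1}{3438} + 146496 = \frac{503653249}{3438}$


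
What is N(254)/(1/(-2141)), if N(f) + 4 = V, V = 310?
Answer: -655146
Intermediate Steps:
N(f) = 306 (N(f) = -4 + 310 = 306)
N(254)/(1/(-2141)) = 306/(1/(-2141)) = 306/(-1/2141) = 306*(-2141) = -655146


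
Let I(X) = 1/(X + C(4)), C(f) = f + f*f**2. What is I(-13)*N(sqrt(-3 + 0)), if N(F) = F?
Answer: I*sqrt(3)/55 ≈ 0.031492*I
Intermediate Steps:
C(f) = f + f**3
I(X) = 1/(68 + X) (I(X) = 1/(X + (4 + 4**3)) = 1/(X + (4 + 64)) = 1/(X + 68) = 1/(68 + X))
I(-13)*N(sqrt(-3 + 0)) = sqrt(-3 + 0)/(68 - 13) = sqrt(-3)/55 = (I*sqrt(3))/55 = I*sqrt(3)/55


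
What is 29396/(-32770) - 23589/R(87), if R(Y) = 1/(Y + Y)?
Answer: -67252017808/16385 ≈ -4.1045e+6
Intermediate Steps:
R(Y) = 1/(2*Y)
29396/(-32770) - 23589/R(87) = 29396/(-32770) - 23589/((1/2)/87) = 29396*(-1/32770) - 23589/((1/2)*(1/87)) = -14698/16385 - 23589/1/174 = -14698/16385 - 23589*174 = -14698/16385 - 4104486 = -67252017808/16385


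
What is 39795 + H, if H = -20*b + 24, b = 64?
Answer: 38539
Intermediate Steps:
H = -1256 (H = -20*64 + 24 = -1280 + 24 = -1256)
39795 + H = 39795 - 1256 = 38539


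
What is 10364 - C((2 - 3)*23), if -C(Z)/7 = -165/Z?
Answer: 239527/23 ≈ 10414.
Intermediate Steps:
C(Z) = 1155/Z (C(Z) = -(-1155)/Z = 1155/Z)
10364 - C((2 - 3)*23) = 10364 - 1155/((2 - 3)*23) = 10364 - 1155/((-1*23)) = 10364 - 1155/(-23) = 10364 - 1155*(-1)/23 = 10364 - 1*(-1155/23) = 10364 + 1155/23 = 239527/23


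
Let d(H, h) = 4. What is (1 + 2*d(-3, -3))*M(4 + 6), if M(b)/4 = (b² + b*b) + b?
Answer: 7560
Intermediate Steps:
M(b) = 4*b + 8*b² (M(b) = 4*((b² + b*b) + b) = 4*((b² + b²) + b) = 4*(2*b² + b) = 4*(b + 2*b²) = 4*b + 8*b²)
(1 + 2*d(-3, -3))*M(4 + 6) = (1 + 2*4)*(4*(4 + 6)*(1 + 2*(4 + 6))) = (1 + 8)*(4*10*(1 + 2*10)) = 9*(4*10*(1 + 20)) = 9*(4*10*21) = 9*840 = 7560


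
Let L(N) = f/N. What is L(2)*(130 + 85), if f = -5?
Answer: -1075/2 ≈ -537.50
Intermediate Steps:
L(N) = -5/N
L(2)*(130 + 85) = (-5/2)*(130 + 85) = -5*1/2*215 = -5/2*215 = -1075/2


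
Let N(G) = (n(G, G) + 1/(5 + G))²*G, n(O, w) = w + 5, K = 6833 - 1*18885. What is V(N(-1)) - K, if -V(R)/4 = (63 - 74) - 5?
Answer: 12116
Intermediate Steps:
K = -12052 (K = 6833 - 18885 = -12052)
n(O, w) = 5 + w
N(G) = G*(5 + G + 1/(5 + G))² (N(G) = ((5 + G) + 1/(5 + G))²*G = (5 + G + 1/(5 + G))²*G = G*(5 + G + 1/(5 + G))²)
V(R) = 64 (V(R) = -4*((63 - 74) - 5) = -4*(-11 - 5) = -4*(-16) = 64)
V(N(-1)) - K = 64 - 1*(-12052) = 64 + 12052 = 12116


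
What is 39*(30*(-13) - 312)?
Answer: -27378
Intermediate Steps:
39*(30*(-13) - 312) = 39*(-390 - 312) = 39*(-702) = -27378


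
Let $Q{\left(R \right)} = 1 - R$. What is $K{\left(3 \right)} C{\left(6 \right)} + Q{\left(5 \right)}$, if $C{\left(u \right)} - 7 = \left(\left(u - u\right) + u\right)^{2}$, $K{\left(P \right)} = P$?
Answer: $125$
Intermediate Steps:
$C{\left(u \right)} = 7 + u^{2}$ ($C{\left(u \right)} = 7 + \left(\left(u - u\right) + u\right)^{2} = 7 + \left(0 + u\right)^{2} = 7 + u^{2}$)
$K{\left(3 \right)} C{\left(6 \right)} + Q{\left(5 \right)} = 3 \left(7 + 6^{2}\right) + \left(1 - 5\right) = 3 \left(7 + 36\right) + \left(1 - 5\right) = 3 \cdot 43 - 4 = 129 - 4 = 125$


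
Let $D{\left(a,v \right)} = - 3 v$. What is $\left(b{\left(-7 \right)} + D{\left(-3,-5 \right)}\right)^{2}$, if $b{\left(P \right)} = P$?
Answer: $64$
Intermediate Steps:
$\left(b{\left(-7 \right)} + D{\left(-3,-5 \right)}\right)^{2} = \left(-7 - -15\right)^{2} = \left(-7 + 15\right)^{2} = 8^{2} = 64$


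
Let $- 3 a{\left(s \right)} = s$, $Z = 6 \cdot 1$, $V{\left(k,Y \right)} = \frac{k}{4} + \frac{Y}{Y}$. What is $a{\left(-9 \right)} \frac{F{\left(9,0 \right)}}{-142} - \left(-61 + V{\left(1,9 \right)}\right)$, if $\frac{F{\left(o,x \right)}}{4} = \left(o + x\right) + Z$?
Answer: $\frac{16609}{284} \approx 58.482$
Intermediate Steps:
$V{\left(k,Y \right)} = 1 + \frac{k}{4}$ ($V{\left(k,Y \right)} = k \frac{1}{4} + 1 = \frac{k}{4} + 1 = 1 + \frac{k}{4}$)
$Z = 6$
$a{\left(s \right)} = - \frac{s}{3}$
$F{\left(o,x \right)} = 24 + 4 o + 4 x$ ($F{\left(o,x \right)} = 4 \left(\left(o + x\right) + 6\right) = 4 \left(6 + o + x\right) = 24 + 4 o + 4 x$)
$a{\left(-9 \right)} \frac{F{\left(9,0 \right)}}{-142} - \left(-61 + V{\left(1,9 \right)}\right) = \left(- \frac{1}{3}\right) \left(-9\right) \frac{24 + 4 \cdot 9 + 4 \cdot 0}{-142} + \left(61 - \left(1 + \frac{1}{4} \cdot 1\right)\right) = 3 \left(24 + 36 + 0\right) \left(- \frac{1}{142}\right) + \left(61 - \left(1 + \frac{1}{4}\right)\right) = 3 \cdot 60 \left(- \frac{1}{142}\right) + \left(61 - \frac{5}{4}\right) = 3 \left(- \frac{30}{71}\right) + \left(61 - \frac{5}{4}\right) = - \frac{90}{71} + \frac{239}{4} = \frac{16609}{284}$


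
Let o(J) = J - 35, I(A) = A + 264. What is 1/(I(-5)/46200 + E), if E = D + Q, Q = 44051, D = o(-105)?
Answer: 6600/289812637 ≈ 2.2773e-5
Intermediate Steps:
I(A) = 264 + A
o(J) = -35 + J
D = -140 (D = -35 - 105 = -140)
E = 43911 (E = -140 + 44051 = 43911)
1/(I(-5)/46200 + E) = 1/((264 - 5)/46200 + 43911) = 1/(259*(1/46200) + 43911) = 1/(37/6600 + 43911) = 1/(289812637/6600) = 6600/289812637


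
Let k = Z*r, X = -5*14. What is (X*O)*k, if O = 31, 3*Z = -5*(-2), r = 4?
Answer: -86800/3 ≈ -28933.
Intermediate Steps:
Z = 10/3 (Z = (-5*(-2))/3 = (1/3)*10 = 10/3 ≈ 3.3333)
X = -70
k = 40/3 (k = (10/3)*4 = 40/3 ≈ 13.333)
(X*O)*k = -70*31*(40/3) = -2170*40/3 = -86800/3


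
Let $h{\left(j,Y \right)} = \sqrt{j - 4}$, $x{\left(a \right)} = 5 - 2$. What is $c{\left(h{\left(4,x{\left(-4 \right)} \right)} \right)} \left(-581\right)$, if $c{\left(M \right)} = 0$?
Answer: $0$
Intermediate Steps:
$x{\left(a \right)} = 3$ ($x{\left(a \right)} = 5 - 2 = 3$)
$h{\left(j,Y \right)} = \sqrt{-4 + j}$
$c{\left(h{\left(4,x{\left(-4 \right)} \right)} \right)} \left(-581\right) = 0 \left(-581\right) = 0$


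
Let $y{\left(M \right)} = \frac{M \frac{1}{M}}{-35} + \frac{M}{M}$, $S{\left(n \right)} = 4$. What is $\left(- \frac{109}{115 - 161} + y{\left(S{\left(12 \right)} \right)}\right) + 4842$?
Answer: $\frac{7800999}{1610} \approx 4845.3$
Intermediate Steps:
$y{\left(M \right)} = \frac{34}{35}$ ($y{\left(M \right)} = 1 \left(- \frac{1}{35}\right) + 1 = - \frac{1}{35} + 1 = \frac{34}{35}$)
$\left(- \frac{109}{115 - 161} + y{\left(S{\left(12 \right)} \right)}\right) + 4842 = \left(- \frac{109}{115 - 161} + \frac{34}{35}\right) + 4842 = \left(- \frac{109}{-46} + \frac{34}{35}\right) + 4842 = \left(\left(-109\right) \left(- \frac{1}{46}\right) + \frac{34}{35}\right) + 4842 = \left(\frac{109}{46} + \frac{34}{35}\right) + 4842 = \frac{5379}{1610} + 4842 = \frac{7800999}{1610}$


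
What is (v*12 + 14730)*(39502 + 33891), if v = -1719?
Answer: -432871914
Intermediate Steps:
(v*12 + 14730)*(39502 + 33891) = (-1719*12 + 14730)*(39502 + 33891) = (-20628 + 14730)*73393 = -5898*73393 = -432871914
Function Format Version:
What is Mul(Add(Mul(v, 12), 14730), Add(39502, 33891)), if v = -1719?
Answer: -432871914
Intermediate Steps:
Mul(Add(Mul(v, 12), 14730), Add(39502, 33891)) = Mul(Add(Mul(-1719, 12), 14730), Add(39502, 33891)) = Mul(Add(-20628, 14730), 73393) = Mul(-5898, 73393) = -432871914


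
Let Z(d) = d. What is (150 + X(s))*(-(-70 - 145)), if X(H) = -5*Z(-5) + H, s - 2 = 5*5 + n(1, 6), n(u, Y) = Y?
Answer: 44720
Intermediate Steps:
s = 33 (s = 2 + (5*5 + 6) = 2 + (25 + 6) = 2 + 31 = 33)
X(H) = 25 + H (X(H) = -5*(-5) + H = 25 + H)
(150 + X(s))*(-(-70 - 145)) = (150 + (25 + 33))*(-(-70 - 145)) = (150 + 58)*(-1*(-215)) = 208*215 = 44720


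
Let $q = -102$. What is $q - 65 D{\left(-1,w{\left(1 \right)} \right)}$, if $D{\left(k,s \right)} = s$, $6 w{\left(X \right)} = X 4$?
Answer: $- \frac{436}{3} \approx -145.33$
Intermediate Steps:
$w{\left(X \right)} = \frac{2 X}{3}$ ($w{\left(X \right)} = \frac{X 4}{6} = \frac{4 X}{6} = \frac{2 X}{3}$)
$q - 65 D{\left(-1,w{\left(1 \right)} \right)} = -102 - 65 \cdot \frac{2}{3} \cdot 1 = -102 - \frac{130}{3} = - \frac{436}{3}$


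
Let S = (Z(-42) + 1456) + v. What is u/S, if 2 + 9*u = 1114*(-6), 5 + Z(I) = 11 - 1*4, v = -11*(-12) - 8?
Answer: -3343/7119 ≈ -0.46959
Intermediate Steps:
v = 124 (v = 132 - 8 = 124)
Z(I) = 2 (Z(I) = -5 + (11 - 1*4) = -5 + (11 - 4) = -5 + 7 = 2)
u = -6686/9 (u = -2/9 + (1114*(-6))/9 = -2/9 + (⅑)*(-6684) = -2/9 - 2228/3 = -6686/9 ≈ -742.89)
S = 1582 (S = (2 + 1456) + 124 = 1458 + 124 = 1582)
u/S = -6686/9/1582 = -6686/9*1/1582 = -3343/7119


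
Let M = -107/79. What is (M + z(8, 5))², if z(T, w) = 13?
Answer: 846400/6241 ≈ 135.62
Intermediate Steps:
M = -107/79 (M = -107*1/79 = -107/79 ≈ -1.3544)
(M + z(8, 5))² = (-107/79 + 13)² = (920/79)² = 846400/6241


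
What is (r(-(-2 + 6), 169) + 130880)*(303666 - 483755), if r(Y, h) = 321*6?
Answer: -23916899734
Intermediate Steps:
r(Y, h) = 1926
(r(-(-2 + 6), 169) + 130880)*(303666 - 483755) = (1926 + 130880)*(303666 - 483755) = 132806*(-180089) = -23916899734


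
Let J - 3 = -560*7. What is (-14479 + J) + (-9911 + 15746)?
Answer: -12561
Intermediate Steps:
J = -3917 (J = 3 - 560*7 = 3 - 3920 = -3917)
(-14479 + J) + (-9911 + 15746) = (-14479 - 3917) + (-9911 + 15746) = -18396 + 5835 = -12561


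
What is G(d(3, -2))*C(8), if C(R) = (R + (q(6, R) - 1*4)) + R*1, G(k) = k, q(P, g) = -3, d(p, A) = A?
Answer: -18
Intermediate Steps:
C(R) = -7 + 2*R (C(R) = (R + (-3 - 1*4)) + R*1 = (R + (-3 - 4)) + R = (R - 7) + R = (-7 + R) + R = -7 + 2*R)
G(d(3, -2))*C(8) = -2*(-7 + 2*8) = -2*(-7 + 16) = -2*9 = -18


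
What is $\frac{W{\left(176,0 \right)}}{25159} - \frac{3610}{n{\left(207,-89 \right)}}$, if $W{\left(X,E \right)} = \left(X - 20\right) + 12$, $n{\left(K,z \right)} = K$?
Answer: $- \frac{90789214}{5207913} \approx -17.433$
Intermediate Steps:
$W{\left(X,E \right)} = -8 + X$ ($W{\left(X,E \right)} = \left(-20 + X\right) + 12 = -8 + X$)
$\frac{W{\left(176,0 \right)}}{25159} - \frac{3610}{n{\left(207,-89 \right)}} = \frac{-8 + 176}{25159} - \frac{3610}{207} = 168 \cdot \frac{1}{25159} - \frac{3610}{207} = \frac{168}{25159} - \frac{3610}{207} = - \frac{90789214}{5207913}$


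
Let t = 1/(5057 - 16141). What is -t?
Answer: 1/11084 ≈ 9.0220e-5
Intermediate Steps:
t = -1/11084 (t = 1/(-11084) = -1/11084 ≈ -9.0220e-5)
-t = -1*(-1/11084) = 1/11084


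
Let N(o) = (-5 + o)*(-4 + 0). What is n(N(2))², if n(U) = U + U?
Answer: 576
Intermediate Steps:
N(o) = 20 - 4*o (N(o) = (-5 + o)*(-4) = 20 - 4*o)
n(U) = 2*U
n(N(2))² = (2*(20 - 4*2))² = (2*(20 - 8))² = (2*12)² = 24² = 576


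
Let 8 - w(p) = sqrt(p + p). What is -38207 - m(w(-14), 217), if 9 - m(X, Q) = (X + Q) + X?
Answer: -37983 - 4*I*sqrt(7) ≈ -37983.0 - 10.583*I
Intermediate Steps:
w(p) = 8 - sqrt(2)*sqrt(p) (w(p) = 8 - sqrt(p + p) = 8 - sqrt(2*p) = 8 - sqrt(2)*sqrt(p))
m(X, Q) = 9 - Q - 2*X (m(X, Q) = 9 - ((X + Q) + X) = 9 - ((Q + X) + X) = 9 - (Q + 2*X) = 9 + (-Q - 2*X) = 9 - Q - 2*X)
-38207 - m(w(-14), 217) = -38207 - (9 - 1*217 - 2*(8 - sqrt(2)*sqrt(-14))) = -38207 - (9 - 217 - 2*(8 - sqrt(2)*I*sqrt(14))) = -38207 - (9 - 217 - 2*(8 - 2*I*sqrt(7))) = -38207 - (9 - 217 + (-16 + 4*I*sqrt(7))) = -38207 - (-224 + 4*I*sqrt(7)) = -38207 + (224 - 4*I*sqrt(7)) = -37983 - 4*I*sqrt(7)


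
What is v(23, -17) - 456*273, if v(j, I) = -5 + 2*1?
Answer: -124491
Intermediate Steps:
v(j, I) = -3 (v(j, I) = -5 + 2 = -3)
v(23, -17) - 456*273 = -3 - 456*273 = -3 - 124488 = -124491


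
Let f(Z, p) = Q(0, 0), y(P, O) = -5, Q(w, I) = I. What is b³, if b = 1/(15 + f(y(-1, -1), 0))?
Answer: 1/3375 ≈ 0.00029630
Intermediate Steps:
f(Z, p) = 0
b = 1/15 (b = 1/(15 + 0) = 1/15 ≈ 0.066667)
b³ = (1/15)³ = 1/3375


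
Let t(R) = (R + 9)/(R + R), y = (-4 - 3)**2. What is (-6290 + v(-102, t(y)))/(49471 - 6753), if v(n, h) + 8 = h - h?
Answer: -3149/21359 ≈ -0.14743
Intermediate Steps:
y = 49 (y = (-7)**2 = 49)
t(R) = (9 + R)/(2*R) (t(R) = (9 + R)/((2*R)) = (9 + R)*(1/(2*R)) = (9 + R)/(2*R))
v(n, h) = -8 (v(n, h) = -8 + (h - h) = -8 + 0 = -8)
(-6290 + v(-102, t(y)))/(49471 - 6753) = (-6290 - 8)/(49471 - 6753) = -6298/42718 = -6298*1/42718 = -3149/21359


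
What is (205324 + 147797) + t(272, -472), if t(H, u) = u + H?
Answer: 352921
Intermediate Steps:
t(H, u) = H + u
(205324 + 147797) + t(272, -472) = (205324 + 147797) + (272 - 472) = 353121 - 200 = 352921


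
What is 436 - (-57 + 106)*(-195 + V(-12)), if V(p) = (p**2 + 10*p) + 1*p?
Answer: 9403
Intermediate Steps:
V(p) = p**2 + 11*p (V(p) = (p**2 + 10*p) + p = p**2 + 11*p)
436 - (-57 + 106)*(-195 + V(-12)) = 436 - (-57 + 106)*(-195 - 12*(11 - 12)) = 436 - 49*(-195 - 12*(-1)) = 436 - 49*(-195 + 12) = 436 - 49*(-183) = 436 - 1*(-8967) = 436 + 8967 = 9403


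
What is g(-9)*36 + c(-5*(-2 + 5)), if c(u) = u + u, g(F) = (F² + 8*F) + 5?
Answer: 474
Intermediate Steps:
g(F) = 5 + F² + 8*F
c(u) = 2*u
g(-9)*36 + c(-5*(-2 + 5)) = (5 + (-9)² + 8*(-9))*36 + 2*(-5*(-2 + 5)) = (5 + 81 - 72)*36 + 2*(-5*3) = 14*36 + 2*(-15) = 504 - 30 = 474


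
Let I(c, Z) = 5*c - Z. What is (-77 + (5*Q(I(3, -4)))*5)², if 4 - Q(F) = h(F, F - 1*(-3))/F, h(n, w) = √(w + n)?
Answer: 216594/361 - 1150*√41/19 ≈ 212.43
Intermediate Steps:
h(n, w) = √(n + w)
I(c, Z) = -Z + 5*c
Q(F) = 4 - √(3 + 2*F)/F (Q(F) = 4 - √(F + (F - 1*(-3)))/F = 4 - √(F + (F + 3))/F = 4 - √(F + (3 + F))/F = 4 - √(3 + 2*F)/F)
(-77 + (5*Q(I(3, -4)))*5)² = (-77 + (5*(4 - √(3 + 2*(-1*(-4) + 5*3))/(-1*(-4) + 5*3)))*5)² = (-77 + (5*(4 - √(3 + 2*(4 + 15))/(4 + 15)))*5)² = (-77 + (5*(4 - 1*√(3 + 2*19)/19))*5)² = (-77 + (5*(4 - 1*1/19*√(3 + 38)))*5)² = (-77 + (5*(4 - 1*1/19*√41))*5)² = (-77 + (5*(4 - √41/19))*5)² = (-77 + (20 - 5*√41/19)*5)² = (-77 + (100 - 25*√41/19))² = (23 - 25*√41/19)²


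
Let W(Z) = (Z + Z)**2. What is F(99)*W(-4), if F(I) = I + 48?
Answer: 9408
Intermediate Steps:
W(Z) = 4*Z**2 (W(Z) = (2*Z)**2 = 4*Z**2)
F(I) = 48 + I
F(99)*W(-4) = (48 + 99)*(4*(-4)**2) = 147*(4*16) = 147*64 = 9408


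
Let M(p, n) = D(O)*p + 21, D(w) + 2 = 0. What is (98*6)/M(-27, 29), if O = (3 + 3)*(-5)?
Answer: 196/25 ≈ 7.8400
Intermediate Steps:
O = -30 (O = 6*(-5) = -30)
D(w) = -2 (D(w) = -2 + 0 = -2)
M(p, n) = 21 - 2*p (M(p, n) = -2*p + 21 = 21 - 2*p)
(98*6)/M(-27, 29) = (98*6)/(21 - 2*(-27)) = 588/(21 + 54) = 588/75 = 588*(1/75) = 196/25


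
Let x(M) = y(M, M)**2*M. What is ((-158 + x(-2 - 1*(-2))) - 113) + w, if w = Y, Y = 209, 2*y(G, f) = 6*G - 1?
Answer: -62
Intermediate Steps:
y(G, f) = -1/2 + 3*G (y(G, f) = (6*G - 1)/2 = (-1 + 6*G)/2 = -1/2 + 3*G)
w = 209
x(M) = M*(-1/2 + 3*M)**2 (x(M) = (-1/2 + 3*M)**2*M = M*(-1/2 + 3*M)**2)
((-158 + x(-2 - 1*(-2))) - 113) + w = ((-158 + (-2 - 1*(-2))*(-1 + 6*(-2 - 1*(-2)))**2/4) - 113) + 209 = ((-158 + (-2 + 2)*(-1 + 6*(-2 + 2))**2/4) - 113) + 209 = ((-158 + (1/4)*0*(-1 + 6*0)**2) - 113) + 209 = ((-158 + (1/4)*0*(-1 + 0)**2) - 113) + 209 = ((-158 + (1/4)*0*(-1)**2) - 113) + 209 = ((-158 + (1/4)*0*1) - 113) + 209 = ((-158 + 0) - 113) + 209 = (-158 - 113) + 209 = -271 + 209 = -62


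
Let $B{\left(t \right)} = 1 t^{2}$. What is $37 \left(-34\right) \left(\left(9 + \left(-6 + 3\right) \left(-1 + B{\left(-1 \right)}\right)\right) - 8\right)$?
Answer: $-1258$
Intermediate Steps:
$B{\left(t \right)} = t^{2}$
$37 \left(-34\right) \left(\left(9 + \left(-6 + 3\right) \left(-1 + B{\left(-1 \right)}\right)\right) - 8\right) = 37 \left(-34\right) \left(\left(9 + \left(-6 + 3\right) \left(-1 + \left(-1\right)^{2}\right)\right) - 8\right) = - 1258 \left(\left(9 - 3 \left(-1 + 1\right)\right) - 8\right) = - 1258 \left(\left(9 - 0\right) - 8\right) = - 1258 \left(\left(9 + 0\right) - 8\right) = - 1258 \left(9 - 8\right) = \left(-1258\right) 1 = -1258$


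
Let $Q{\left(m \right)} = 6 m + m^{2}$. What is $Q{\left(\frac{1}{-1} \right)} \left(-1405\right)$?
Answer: $7025$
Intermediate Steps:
$Q{\left(m \right)} = m^{2} + 6 m$
$Q{\left(\frac{1}{-1} \right)} \left(-1405\right) = \frac{6 + \frac{1}{-1}}{-1} \left(-1405\right) = - (6 - 1) \left(-1405\right) = \left(-1\right) 5 \left(-1405\right) = \left(-5\right) \left(-1405\right) = 7025$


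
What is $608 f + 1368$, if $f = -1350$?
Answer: $-819432$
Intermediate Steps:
$608 f + 1368 = 608 \left(-1350\right) + 1368 = -820800 + 1368 = -819432$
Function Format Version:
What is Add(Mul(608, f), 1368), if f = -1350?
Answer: -819432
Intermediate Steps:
Add(Mul(608, f), 1368) = Add(Mul(608, -1350), 1368) = Add(-820800, 1368) = -819432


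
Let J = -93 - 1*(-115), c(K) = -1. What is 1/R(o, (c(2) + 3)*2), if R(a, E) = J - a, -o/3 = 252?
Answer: 1/778 ≈ 0.0012853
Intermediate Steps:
J = 22 (J = -93 + 115 = 22)
o = -756 (o = -3*252 = -756)
R(a, E) = 22 - a
1/R(o, (c(2) + 3)*2) = 1/(22 - 1*(-756)) = 1/(22 + 756) = 1/778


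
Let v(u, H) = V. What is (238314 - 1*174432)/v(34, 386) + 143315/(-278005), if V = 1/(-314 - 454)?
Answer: -2727861595639/55601 ≈ -4.9061e+7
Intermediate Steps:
V = -1/768 (V = 1/(-768) = -1/768 ≈ -0.0013021)
v(u, H) = -1/768
(238314 - 1*174432)/v(34, 386) + 143315/(-278005) = (238314 - 1*174432)/(-1/768) + 143315/(-278005) = (238314 - 174432)*(-768) + 143315*(-1/278005) = 63882*(-768) - 28663/55601 = -49061376 - 28663/55601 = -2727861595639/55601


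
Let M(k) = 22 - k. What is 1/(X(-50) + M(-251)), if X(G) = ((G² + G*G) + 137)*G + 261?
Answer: -1/256316 ≈ -3.9014e-6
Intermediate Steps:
X(G) = 261 + G*(137 + 2*G²) (X(G) = ((G² + G²) + 137)*G + 261 = (2*G² + 137)*G + 261 = (137 + 2*G²)*G + 261 = G*(137 + 2*G²) + 261 = 261 + G*(137 + 2*G²))
1/(X(-50) + M(-251)) = 1/((261 + 2*(-50)³ + 137*(-50)) + (22 - 1*(-251))) = 1/((261 + 2*(-125000) - 6850) + (22 + 251)) = 1/((261 - 250000 - 6850) + 273) = 1/(-256589 + 273) = 1/(-256316) = -1/256316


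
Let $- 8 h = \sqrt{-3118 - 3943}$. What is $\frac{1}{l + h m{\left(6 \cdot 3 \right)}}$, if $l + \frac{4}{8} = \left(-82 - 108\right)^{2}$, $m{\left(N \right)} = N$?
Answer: $\frac{577592}{20851354345} + \frac{36 i \sqrt{7061}}{20851354345} \approx 2.77 \cdot 10^{-5} + 1.4508 \cdot 10^{-7} i$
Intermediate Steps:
$l = \frac{72199}{2}$ ($l = - \frac{1}{2} + \left(-82 - 108\right)^{2} = - \frac{1}{2} + \left(-190\right)^{2} = - \frac{1}{2} + 36100 = \frac{72199}{2} \approx 36100.0$)
$h = - \frac{i \sqrt{7061}}{8}$ ($h = - \frac{\sqrt{-3118 - 3943}}{8} = - \frac{\sqrt{-7061}}{8} = - \frac{i \sqrt{7061}}{8} \approx - 10.504 i$)
$\frac{1}{l + h m{\left(6 \cdot 3 \right)}} = \frac{1}{\frac{72199}{2} + - \frac{i \sqrt{7061}}{8} \cdot 6 \cdot 3} = \frac{1}{\frac{72199}{2} + - \frac{i \sqrt{7061}}{8} \cdot 18} = \frac{1}{\frac{72199}{2} - \frac{9 i \sqrt{7061}}{4}}$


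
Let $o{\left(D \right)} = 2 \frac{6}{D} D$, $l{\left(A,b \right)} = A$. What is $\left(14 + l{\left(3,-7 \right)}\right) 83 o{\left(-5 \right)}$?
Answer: $16932$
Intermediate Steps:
$o{\left(D \right)} = 12$ ($o{\left(D \right)} = \frac{12}{D} D = 12$)
$\left(14 + l{\left(3,-7 \right)}\right) 83 o{\left(-5 \right)} = \left(14 + 3\right) 83 \cdot 12 = 17 \cdot 83 \cdot 12 = 1411 \cdot 12 = 16932$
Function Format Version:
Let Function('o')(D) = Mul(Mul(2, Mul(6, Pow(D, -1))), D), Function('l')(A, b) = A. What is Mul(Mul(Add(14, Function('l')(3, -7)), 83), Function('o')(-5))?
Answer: 16932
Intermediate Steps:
Function('o')(D) = 12 (Function('o')(D) = Mul(Mul(12, Pow(D, -1)), D) = 12)
Mul(Mul(Add(14, Function('l')(3, -7)), 83), Function('o')(-5)) = Mul(Mul(Add(14, 3), 83), 12) = Mul(Mul(17, 83), 12) = Mul(1411, 12) = 16932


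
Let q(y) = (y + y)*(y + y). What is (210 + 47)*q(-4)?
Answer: 16448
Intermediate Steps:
q(y) = 4*y² (q(y) = (2*y)*(2*y) = 4*y²)
(210 + 47)*q(-4) = (210 + 47)*(4*(-4)²) = 257*(4*16) = 257*64 = 16448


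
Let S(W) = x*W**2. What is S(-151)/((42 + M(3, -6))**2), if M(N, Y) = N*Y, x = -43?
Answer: -980443/576 ≈ -1702.2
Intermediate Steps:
S(W) = -43*W**2
S(-151)/((42 + M(3, -6))**2) = (-43*(-151)**2)/((42 + 3*(-6))**2) = (-43*22801)/((42 - 18)**2) = -980443/(24**2) = -980443/576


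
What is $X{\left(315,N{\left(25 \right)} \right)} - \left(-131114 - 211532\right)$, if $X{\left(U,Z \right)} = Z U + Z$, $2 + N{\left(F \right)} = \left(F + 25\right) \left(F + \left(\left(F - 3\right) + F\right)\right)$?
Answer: $1479614$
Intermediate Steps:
$N{\left(F \right)} = -2 + \left(-3 + 3 F\right) \left(25 + F\right)$ ($N{\left(F \right)} = -2 + \left(F + 25\right) \left(F + \left(\left(F - 3\right) + F\right)\right) = -2 + \left(25 + F\right) \left(F + \left(\left(-3 + F\right) + F\right)\right) = -2 + \left(25 + F\right) \left(F + \left(-3 + 2 F\right)\right) = -2 + \left(25 + F\right) \left(-3 + 3 F\right) = -2 + \left(-3 + 3 F\right) \left(25 + F\right)$)
$X{\left(U,Z \right)} = Z + U Z$ ($X{\left(U,Z \right)} = U Z + Z = Z + U Z$)
$X{\left(315,N{\left(25 \right)} \right)} - \left(-131114 - 211532\right) = \left(-77 + 3 \cdot 25^{2} + 72 \cdot 25\right) \left(1 + 315\right) - \left(-131114 - 211532\right) = \left(-77 + 3 \cdot 625 + 1800\right) 316 - \left(-131114 - 211532\right) = \left(-77 + 1875 + 1800\right) 316 - -342646 = 3598 \cdot 316 + 342646 = 1136968 + 342646 = 1479614$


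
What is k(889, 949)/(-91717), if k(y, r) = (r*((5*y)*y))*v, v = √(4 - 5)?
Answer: -3750073145*I/91717 ≈ -40887.0*I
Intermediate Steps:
v = I (v = √(-1) = I ≈ 1.0*I)
k(y, r) = 5*I*r*y² (k(y, r) = (r*((5*y)*y))*I = (r*(5*y²))*I = (5*r*y²)*I = 5*I*r*y²)
k(889, 949)/(-91717) = (5*I*949*889²)/(-91717) = (5*I*949*790321)*(-1/91717) = (3750073145*I)*(-1/91717) = -3750073145*I/91717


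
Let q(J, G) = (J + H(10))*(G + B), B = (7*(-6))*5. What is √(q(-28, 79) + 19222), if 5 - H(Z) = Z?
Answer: √23545 ≈ 153.44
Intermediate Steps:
H(Z) = 5 - Z
B = -210 (B = -42*5 = -210)
q(J, G) = (-210 + G)*(-5 + J) (q(J, G) = (J + (5 - 1*10))*(G - 210) = (J + (5 - 10))*(-210 + G) = (J - 5)*(-210 + G) = (-5 + J)*(-210 + G) = (-210 + G)*(-5 + J))
√(q(-28, 79) + 19222) = √((1050 - 210*(-28) - 5*79 + 79*(-28)) + 19222) = √((1050 + 5880 - 395 - 2212) + 19222) = √(4323 + 19222) = √23545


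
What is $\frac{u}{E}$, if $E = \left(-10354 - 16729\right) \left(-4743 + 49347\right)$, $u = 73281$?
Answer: $- \frac{24427}{402670044} \approx -6.0663 \cdot 10^{-5}$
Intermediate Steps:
$E = -1208010132$ ($E = \left(-27083\right) 44604 = -1208010132$)
$\frac{u}{E} = \frac{73281}{-1208010132} = 73281 \left(- \frac{1}{1208010132}\right) = - \frac{24427}{402670044}$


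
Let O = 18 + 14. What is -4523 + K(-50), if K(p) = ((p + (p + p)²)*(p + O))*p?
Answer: 8950477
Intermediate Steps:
O = 32
K(p) = p*(32 + p)*(p + 4*p²) (K(p) = ((p + (p + p)²)*(p + 32))*p = ((p + (2*p)²)*(32 + p))*p = ((p + 4*p²)*(32 + p))*p = ((32 + p)*(p + 4*p²))*p = p*(32 + p)*(p + 4*p²))
-4523 + K(-50) = -4523 + (-50)²*(32 + 4*(-50)² + 129*(-50)) = -4523 + 2500*(32 + 4*2500 - 6450) = -4523 + 2500*(32 + 10000 - 6450) = -4523 + 2500*3582 = -4523 + 8955000 = 8950477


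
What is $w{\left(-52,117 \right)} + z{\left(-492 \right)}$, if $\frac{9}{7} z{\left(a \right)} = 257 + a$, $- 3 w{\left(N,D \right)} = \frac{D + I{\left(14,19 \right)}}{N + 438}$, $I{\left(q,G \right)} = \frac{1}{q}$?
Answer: $- \frac{8894497}{48636} \approx -182.88$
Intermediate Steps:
$w{\left(N,D \right)} = - \frac{\frac{1}{14} + D}{3 \left(438 + N\right)}$ ($w{\left(N,D \right)} = - \frac{\left(D + \frac{1}{14}\right) \frac{1}{N + 438}}{3} = - \frac{\left(D + \frac{1}{14}\right) \frac{1}{438 + N}}{3} = - \frac{\left(\frac{1}{14} + D\right) \frac{1}{438 + N}}{3} = - \frac{\frac{1}{438 + N} \left(\frac{1}{14} + D\right)}{3} = - \frac{\frac{1}{14} + D}{3 \left(438 + N\right)}$)
$z{\left(a \right)} = \frac{1799}{9} + \frac{7 a}{9}$ ($z{\left(a \right)} = \frac{7 \left(257 + a\right)}{9} = \frac{1799}{9} + \frac{7 a}{9}$)
$w{\left(-52,117 \right)} + z{\left(-492 \right)} = \frac{-1 - 1638}{42 \left(438 - 52\right)} + \left(\frac{1799}{9} + \frac{7}{9} \left(-492\right)\right) = \frac{-1 - 1638}{42 \cdot 386} + \left(\frac{1799}{9} - \frac{1148}{3}\right) = \frac{1}{42} \cdot \frac{1}{386} \left(-1639\right) - \frac{1645}{9} = - \frac{1639}{16212} - \frac{1645}{9} = - \frac{8894497}{48636}$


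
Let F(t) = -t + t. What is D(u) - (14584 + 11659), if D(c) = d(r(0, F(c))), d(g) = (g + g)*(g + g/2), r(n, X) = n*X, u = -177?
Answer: -26243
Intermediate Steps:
F(t) = 0
r(n, X) = X*n
d(g) = 3*g**2 (d(g) = (2*g)*(g + g*(1/2)) = (2*g)*(g + g/2) = (2*g)*(3*g/2) = 3*g**2)
D(c) = 0 (D(c) = 3*(0*0)**2 = 3*0**2 = 3*0 = 0)
D(u) - (14584 + 11659) = 0 - (14584 + 11659) = 0 - 1*26243 = 0 - 26243 = -26243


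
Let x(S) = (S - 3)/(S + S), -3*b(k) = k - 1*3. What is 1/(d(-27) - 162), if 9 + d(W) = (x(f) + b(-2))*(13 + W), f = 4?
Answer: -12/2353 ≈ -0.0050999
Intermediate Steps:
b(k) = 1 - k/3 (b(k) = -(k - 1*3)/3 = -(k - 3)/3 = -(-3 + k)/3 = 1 - k/3)
x(S) = (-3 + S)/(2*S) (x(S) = (-3 + S)/((2*S)) = (-3 + S)*(1/(2*S)) = (-3 + S)/(2*S))
d(W) = 343/24 + 43*W/24 (d(W) = -9 + ((1/2)*(-3 + 4)/4 + (1 - 1/3*(-2)))*(13 + W) = -9 + ((1/2)*(1/4)*1 + (1 + 2/3))*(13 + W) = -9 + (1/8 + 5/3)*(13 + W) = -9 + 43*(13 + W)/24 = -9 + (559/24 + 43*W/24) = 343/24 + 43*W/24)
1/(d(-27) - 162) = 1/((343/24 + (43/24)*(-27)) - 162) = 1/((343/24 - 387/8) - 162) = 1/(-409/12 - 162) = 1/(-2353/12) = -12/2353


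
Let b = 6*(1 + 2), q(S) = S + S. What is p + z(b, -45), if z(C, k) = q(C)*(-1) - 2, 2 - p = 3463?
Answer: -3499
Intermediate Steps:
p = -3461 (p = 2 - 1*3463 = 2 - 3463 = -3461)
q(S) = 2*S
b = 18 (b = 6*3 = 18)
z(C, k) = -2 - 2*C (z(C, k) = (2*C)*(-1) - 2 = -2*C - 2 = -2 - 2*C)
p + z(b, -45) = -3461 + (-2 - 2*18) = -3461 + (-2 - 36) = -3461 - 38 = -3499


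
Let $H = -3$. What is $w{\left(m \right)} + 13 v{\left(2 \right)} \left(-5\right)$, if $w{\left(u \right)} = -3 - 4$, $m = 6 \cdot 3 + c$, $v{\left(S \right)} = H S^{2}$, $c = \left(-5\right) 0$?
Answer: $773$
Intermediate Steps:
$c = 0$
$v{\left(S \right)} = - 3 S^{2}$
$m = 18$ ($m = 6 \cdot 3 + 0 = 18 + 0 = 18$)
$w{\left(u \right)} = -7$
$w{\left(m \right)} + 13 v{\left(2 \right)} \left(-5\right) = -7 + 13 \left(- 3 \cdot 2^{2}\right) \left(-5\right) = -7 + 13 \left(\left(-3\right) 4\right) \left(-5\right) = -7 + 13 \left(-12\right) \left(-5\right) = -7 - -780 = -7 + 780 = 773$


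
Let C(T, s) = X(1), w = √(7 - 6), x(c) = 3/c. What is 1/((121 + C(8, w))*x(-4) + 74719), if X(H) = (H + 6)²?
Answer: 2/149183 ≈ 1.3406e-5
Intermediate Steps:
w = 1 (w = √1 = 1)
X(H) = (6 + H)²
C(T, s) = 49 (C(T, s) = (6 + 1)² = 7² = 49)
1/((121 + C(8, w))*x(-4) + 74719) = 1/((121 + 49)*(3/(-4)) + 74719) = 1/(170*(3*(-¼)) + 74719) = 1/(170*(-¾) + 74719) = 1/(-255/2 + 74719) = 1/(149183/2) = 2/149183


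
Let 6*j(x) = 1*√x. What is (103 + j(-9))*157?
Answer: 16171 + 157*I/2 ≈ 16171.0 + 78.5*I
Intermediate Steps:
j(x) = √x/6 (j(x) = (1*√x)/6 = √x/6)
(103 + j(-9))*157 = (103 + √(-9)/6)*157 = (103 + (3*I)/6)*157 = (103 + I/2)*157 = 16171 + 157*I/2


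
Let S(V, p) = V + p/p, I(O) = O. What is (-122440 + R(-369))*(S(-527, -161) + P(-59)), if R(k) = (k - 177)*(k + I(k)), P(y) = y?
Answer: -164097180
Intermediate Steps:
R(k) = 2*k*(-177 + k) (R(k) = (k - 177)*(k + k) = (-177 + k)*(2*k) = 2*k*(-177 + k))
S(V, p) = 1 + V (S(V, p) = V + 1 = 1 + V)
(-122440 + R(-369))*(S(-527, -161) + P(-59)) = (-122440 + 2*(-369)*(-177 - 369))*((1 - 527) - 59) = (-122440 + 2*(-369)*(-546))*(-526 - 59) = (-122440 + 402948)*(-585) = 280508*(-585) = -164097180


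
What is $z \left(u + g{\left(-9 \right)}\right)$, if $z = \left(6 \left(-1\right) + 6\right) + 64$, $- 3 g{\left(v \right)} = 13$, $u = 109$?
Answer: $\frac{20096}{3} \approx 6698.7$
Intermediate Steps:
$g{\left(v \right)} = - \frac{13}{3}$ ($g{\left(v \right)} = \left(- \frac{1}{3}\right) 13 = - \frac{13}{3}$)
$z = 64$ ($z = \left(-6 + 6\right) + 64 = 0 + 64 = 64$)
$z \left(u + g{\left(-9 \right)}\right) = 64 \left(109 - \frac{13}{3}\right) = 64 \cdot \frac{314}{3} = \frac{20096}{3}$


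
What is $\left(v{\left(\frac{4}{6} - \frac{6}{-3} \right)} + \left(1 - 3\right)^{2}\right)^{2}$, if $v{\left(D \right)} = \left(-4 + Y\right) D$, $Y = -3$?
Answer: $\frac{1936}{9} \approx 215.11$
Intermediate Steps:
$v{\left(D \right)} = - 7 D$ ($v{\left(D \right)} = \left(-4 - 3\right) D = - 7 D$)
$\left(v{\left(\frac{4}{6} - \frac{6}{-3} \right)} + \left(1 - 3\right)^{2}\right)^{2} = \left(- 7 \left(\frac{4}{6} - \frac{6}{-3}\right) + \left(1 - 3\right)^{2}\right)^{2} = \left(- 7 \left(4 \cdot \frac{1}{6} - -2\right) + \left(-2\right)^{2}\right)^{2} = \left(- 7 \left(\frac{2}{3} + 2\right) + 4\right)^{2} = \left(\left(-7\right) \frac{8}{3} + 4\right)^{2} = \left(- \frac{56}{3} + 4\right)^{2} = \left(- \frac{44}{3}\right)^{2} = \frac{1936}{9}$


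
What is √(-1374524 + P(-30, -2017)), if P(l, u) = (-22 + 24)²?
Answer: 2*I*√343630 ≈ 1172.4*I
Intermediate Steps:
P(l, u) = 4 (P(l, u) = 2² = 4)
√(-1374524 + P(-30, -2017)) = √(-1374524 + 4) = √(-1374520) = 2*I*√343630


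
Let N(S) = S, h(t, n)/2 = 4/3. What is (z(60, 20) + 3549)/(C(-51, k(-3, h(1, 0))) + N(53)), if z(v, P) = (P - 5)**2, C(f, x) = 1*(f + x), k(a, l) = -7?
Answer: -3774/5 ≈ -754.80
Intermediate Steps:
h(t, n) = 8/3 (h(t, n) = 2*(4/3) = 8/3)
C(f, x) = f + x
z(v, P) = (-5 + P)**2
(z(60, 20) + 3549)/(C(-51, k(-3, h(1, 0))) + N(53)) = ((-5 + 20)**2 + 3549)/((-51 - 7) + 53) = (15**2 + 3549)/(-58 + 53) = (225 + 3549)/(-5) = 3774*(-1/5) = -3774/5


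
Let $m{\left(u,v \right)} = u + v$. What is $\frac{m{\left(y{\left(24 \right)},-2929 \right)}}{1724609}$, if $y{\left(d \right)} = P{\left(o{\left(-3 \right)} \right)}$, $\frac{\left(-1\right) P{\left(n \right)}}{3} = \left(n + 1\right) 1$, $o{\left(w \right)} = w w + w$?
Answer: $- \frac{2950}{1724609} \approx -0.0017105$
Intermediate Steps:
$o{\left(w \right)} = w + w^{2}$ ($o{\left(w \right)} = w^{2} + w = w + w^{2}$)
$P{\left(n \right)} = -3 - 3 n$ ($P{\left(n \right)} = - 3 \left(n + 1\right) 1 = - 3 \left(1 + n\right) 1 = - 3 \left(1 + n\right) = -3 - 3 n$)
$y{\left(d \right)} = -21$ ($y{\left(d \right)} = -3 - 3 \left(- 3 \left(1 - 3\right)\right) = -3 - 3 \left(\left(-3\right) \left(-2\right)\right) = -3 - 18 = -21$)
$\frac{m{\left(y{\left(24 \right)},-2929 \right)}}{1724609} = \frac{-21 - 2929}{1724609} = \left(-2950\right) \frac{1}{1724609} = - \frac{2950}{1724609}$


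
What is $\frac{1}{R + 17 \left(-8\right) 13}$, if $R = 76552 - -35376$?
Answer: $\frac{1}{110160} \approx 9.0777 \cdot 10^{-6}$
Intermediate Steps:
$R = 111928$ ($R = 76552 + 35376 = 111928$)
$\frac{1}{R + 17 \left(-8\right) 13} = \frac{1}{111928 + 17 \left(-8\right) 13} = \frac{1}{111928 - 1768} = \frac{1}{110160}$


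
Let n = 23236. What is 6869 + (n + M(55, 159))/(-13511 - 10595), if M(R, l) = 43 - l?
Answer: 4869441/709 ≈ 6868.0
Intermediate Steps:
6869 + (n + M(55, 159))/(-13511 - 10595) = 6869 + (23236 + (43 - 1*159))/(-13511 - 10595) = 6869 + (23236 + (43 - 159))/(-24106) = 6869 + (23236 - 116)*(-1/24106) = 6869 + 23120*(-1/24106) = 6869 - 680/709 = 4869441/709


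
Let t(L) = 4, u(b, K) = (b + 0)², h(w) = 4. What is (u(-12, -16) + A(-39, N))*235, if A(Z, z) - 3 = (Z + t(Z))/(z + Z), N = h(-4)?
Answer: 34780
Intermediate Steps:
u(b, K) = b²
N = 4
A(Z, z) = 3 + (4 + Z)/(Z + z) (A(Z, z) = 3 + (Z + 4)/(z + Z) = 3 + (4 + Z)/(Z + z))
(u(-12, -16) + A(-39, N))*235 = ((-12)² + (4 + 3*4 + 4*(-39))/(-39 + 4))*235 = (144 + (4 + 12 - 156)/(-35))*235 = (144 - 1/35*(-140))*235 = (144 + 4)*235 = 148*235 = 34780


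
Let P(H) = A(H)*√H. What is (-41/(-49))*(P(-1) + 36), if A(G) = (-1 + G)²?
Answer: 1476/49 + 164*I/49 ≈ 30.122 + 3.3469*I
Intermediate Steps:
P(H) = √H*(-1 + H)² (P(H) = (-1 + H)²*√H = √H*(-1 + H)²)
(-41/(-49))*(P(-1) + 36) = (-41/(-49))*(√(-1)*(-1 - 1)² + 36) = (-41*(-1/49))*(I*(-2)² + 36) = 41*(I*4 + 36)/49 = 41*(4*I + 36)/49 = 41*(36 + 4*I)/49 = 1476/49 + 164*I/49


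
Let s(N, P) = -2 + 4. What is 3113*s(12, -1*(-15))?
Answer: 6226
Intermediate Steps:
s(N, P) = 2
3113*s(12, -1*(-15)) = 3113*2 = 6226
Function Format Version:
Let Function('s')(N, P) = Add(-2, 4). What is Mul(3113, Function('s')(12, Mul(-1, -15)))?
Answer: 6226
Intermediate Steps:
Function('s')(N, P) = 2
Mul(3113, Function('s')(12, Mul(-1, -15))) = Mul(3113, 2) = 6226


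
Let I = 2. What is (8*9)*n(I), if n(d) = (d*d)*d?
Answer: 576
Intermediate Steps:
n(d) = d**3 (n(d) = d**2*d = d**3)
(8*9)*n(I) = (8*9)*2**3 = 72*8 = 576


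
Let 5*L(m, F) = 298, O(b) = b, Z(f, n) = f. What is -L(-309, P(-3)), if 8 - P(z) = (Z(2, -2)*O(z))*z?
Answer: -298/5 ≈ -59.600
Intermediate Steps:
P(z) = 8 - 2*z² (P(z) = 8 - 2*z*z = 8 - 2*z²)
L(m, F) = 298/5 (L(m, F) = (⅕)*298 = 298/5)
-L(-309, P(-3)) = -1*298/5 = -298/5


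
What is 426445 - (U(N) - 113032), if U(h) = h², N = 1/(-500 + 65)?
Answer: 102082535324/189225 ≈ 5.3948e+5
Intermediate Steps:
N = -1/435 (N = 1/(-435) = -1/435 ≈ -0.0022989)
426445 - (U(N) - 113032) = 426445 - ((-1/435)² - 113032) = 426445 - (1/189225 - 113032) = 426445 - 1*(-21388480199/189225) = 426445 + 21388480199/189225 = 102082535324/189225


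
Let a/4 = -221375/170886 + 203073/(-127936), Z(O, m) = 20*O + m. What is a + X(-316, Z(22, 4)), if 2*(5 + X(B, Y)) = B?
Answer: -476959934995/2732808912 ≈ -174.53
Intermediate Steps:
Z(O, m) = m + 20*O
a = -31512082339/2732808912 (a = 4*(-221375/170886 + 203073/(-127936)) = 4*(-221375*1/170886 + 203073*(-1/127936)) = 4*(-221375/170886 - 203073/127936) = 4*(-31512082339/10931235648) = -31512082339/2732808912 ≈ -11.531)
X(B, Y) = -5 + B/2
a + X(-316, Z(22, 4)) = -31512082339/2732808912 + (-5 + (1/2)*(-316)) = -31512082339/2732808912 + (-5 - 158) = -31512082339/2732808912 - 163 = -476959934995/2732808912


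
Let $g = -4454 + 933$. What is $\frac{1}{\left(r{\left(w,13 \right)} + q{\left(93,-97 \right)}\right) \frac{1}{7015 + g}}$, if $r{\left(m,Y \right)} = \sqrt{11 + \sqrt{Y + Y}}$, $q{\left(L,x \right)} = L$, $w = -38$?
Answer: $\frac{3494}{93 + \sqrt{11 + \sqrt{26}}} \approx 36.016$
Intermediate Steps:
$r{\left(m,Y \right)} = \sqrt{11 + \sqrt{2} \sqrt{Y}}$ ($r{\left(m,Y \right)} = \sqrt{11 + \sqrt{2 Y}} = \sqrt{11 + \sqrt{2} \sqrt{Y}}$)
$g = -3521$
$\frac{1}{\left(r{\left(w,13 \right)} + q{\left(93,-97 \right)}\right) \frac{1}{7015 + g}} = \frac{1}{\left(\sqrt{11 + \sqrt{2} \sqrt{13}} + 93\right) \frac{1}{7015 - 3521}} = \frac{1}{\left(\sqrt{11 + \sqrt{26}} + 93\right) \frac{1}{3494}} = \frac{\frac{1}{\frac{1}{3494}}}{93 + \sqrt{11 + \sqrt{26}}} = \frac{1}{93 + \sqrt{11 + \sqrt{26}}} \cdot 3494 = \frac{3494}{93 + \sqrt{11 + \sqrt{26}}}$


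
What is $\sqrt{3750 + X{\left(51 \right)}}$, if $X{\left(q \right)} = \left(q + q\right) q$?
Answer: $2 \sqrt{2238} \approx 94.615$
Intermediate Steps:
$X{\left(q \right)} = 2 q^{2}$ ($X{\left(q \right)} = 2 q q = 2 q^{2}$)
$\sqrt{3750 + X{\left(51 \right)}} = \sqrt{3750 + 2 \cdot 51^{2}} = \sqrt{3750 + 2 \cdot 2601} = \sqrt{3750 + 5202} = \sqrt{8952} = 2 \sqrt{2238}$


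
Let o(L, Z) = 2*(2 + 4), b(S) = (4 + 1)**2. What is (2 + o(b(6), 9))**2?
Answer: 196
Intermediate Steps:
b(S) = 25 (b(S) = 5**2 = 25)
o(L, Z) = 12 (o(L, Z) = 2*6 = 12)
(2 + o(b(6), 9))**2 = (2 + 12)**2 = 14**2 = 196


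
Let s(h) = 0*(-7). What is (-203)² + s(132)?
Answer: 41209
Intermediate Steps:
s(h) = 0
(-203)² + s(132) = (-203)² + 0 = 41209 + 0 = 41209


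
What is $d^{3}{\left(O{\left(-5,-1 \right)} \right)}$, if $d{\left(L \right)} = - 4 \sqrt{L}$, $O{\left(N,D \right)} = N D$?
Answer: $- 320 \sqrt{5} \approx -715.54$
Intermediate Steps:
$O{\left(N,D \right)} = D N$
$d^{3}{\left(O{\left(-5,-1 \right)} \right)} = \left(- 4 \sqrt{\left(-1\right) \left(-5\right)}\right)^{3} = \left(- 4 \sqrt{5}\right)^{3} = - 320 \sqrt{5}$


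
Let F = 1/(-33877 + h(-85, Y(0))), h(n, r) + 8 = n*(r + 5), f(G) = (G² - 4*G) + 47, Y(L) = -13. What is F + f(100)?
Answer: 320328634/33205 ≈ 9647.0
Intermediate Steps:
f(G) = 47 + G² - 4*G
h(n, r) = -8 + n*(5 + r) (h(n, r) = -8 + n*(r + 5) = -8 + n*(5 + r))
F = -1/33205 (F = 1/(-33877 + (-8 + 5*(-85) - 85*(-13))) = 1/(-33877 + (-8 - 425 + 1105)) = 1/(-33877 + 672) = 1/(-33205) = -1/33205 ≈ -3.0116e-5)
F + f(100) = -1/33205 + (47 + 100² - 4*100) = -1/33205 + (47 + 10000 - 400) = -1/33205 + 9647 = 320328634/33205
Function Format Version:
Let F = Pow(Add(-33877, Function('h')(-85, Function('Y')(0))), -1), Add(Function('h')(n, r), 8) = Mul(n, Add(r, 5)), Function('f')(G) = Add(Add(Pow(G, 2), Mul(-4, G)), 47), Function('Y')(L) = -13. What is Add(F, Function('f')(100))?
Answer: Rational(320328634, 33205) ≈ 9647.0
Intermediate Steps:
Function('f')(G) = Add(47, Pow(G, 2), Mul(-4, G))
Function('h')(n, r) = Add(-8, Mul(n, Add(5, r))) (Function('h')(n, r) = Add(-8, Mul(n, Add(r, 5))) = Add(-8, Mul(n, Add(5, r))))
F = Rational(-1, 33205) (F = Pow(Add(-33877, Add(-8, Mul(5, -85), Mul(-85, -13))), -1) = Pow(Add(-33877, Add(-8, -425, 1105)), -1) = Pow(Add(-33877, 672), -1) = Pow(-33205, -1) = Rational(-1, 33205) ≈ -3.0116e-5)
Add(F, Function('f')(100)) = Add(Rational(-1, 33205), Add(47, Pow(100, 2), Mul(-4, 100))) = Add(Rational(-1, 33205), Add(47, 10000, -400)) = Add(Rational(-1, 33205), 9647) = Rational(320328634, 33205)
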